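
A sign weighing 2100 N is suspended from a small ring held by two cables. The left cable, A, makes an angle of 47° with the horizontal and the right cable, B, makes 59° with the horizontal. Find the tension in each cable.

ΣF_x = 0: −T_A·cos47° + T_B·cos59° = 0 → T_B = 1.32417·T_A.
ΣF_y = 0: T_A·sin47° + T_B·sin59° = 2100.
Substitute: T_A·(0.731354 + 1.32417·0.857167) = 2100 → T_A = 1125.17 ≈ 1125 N.
Then T_B = 1.32417 × 1125.17 = 1490 N.

T_A = 1125 N, T_B = 1490 N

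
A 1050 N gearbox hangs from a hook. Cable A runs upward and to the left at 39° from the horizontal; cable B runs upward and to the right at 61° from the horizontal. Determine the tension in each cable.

ΣF_x = 0: −T_A·cos39° + T_B·cos61° = 0 → T_B = 1.60299·T_A.
ΣF_y = 0: T_A·sin39° + T_B·sin61° = 1050.
Substitute: T_A·(0.62932 + 1.60299·0.87462) = 1050 → T_A = 516.903 ≈ 516.9 N.
Then T_B = 1.60299 × 516.903 = 828.6 N.

T_A = 516.9 N, T_B = 828.6 N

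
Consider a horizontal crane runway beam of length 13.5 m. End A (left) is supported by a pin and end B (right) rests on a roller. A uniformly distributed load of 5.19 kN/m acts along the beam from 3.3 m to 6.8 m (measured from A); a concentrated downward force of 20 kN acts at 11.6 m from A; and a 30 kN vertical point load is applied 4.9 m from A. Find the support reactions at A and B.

Resultant of the distributed load: 5.19 × 3.5 = 18.165 kN at 5.05 m from A.
Moments about A: B_y·13.5 − (5.19·3.5)·5.05 − 20·11.6 − 30·4.9 = 0 → B_y = 470.73325/13.5 = 34.8691 ≈ 34.87 kN.
ΣF_y = 0: A_y + 34.8691 − 5.19·3.5 − 20 − 30 = 0 → A_y = 33.30 kN.
ΣF_x = 0: no horizontal applied forces, so A_x = 0.

A_x = 0, A_y = 33.30 kN, B_y = 34.87 kN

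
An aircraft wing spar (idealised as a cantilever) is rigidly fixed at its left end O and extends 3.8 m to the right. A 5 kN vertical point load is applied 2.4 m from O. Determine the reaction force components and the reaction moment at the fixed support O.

O_x = 0, O_y = 5.000 kN, M_O = 12.00 kN·m

ΣF_x = 0: O_x = 0.
ΣF_y = 0: O_y − 5 = 0 → O_y = 5.000 kN.
ΣM about O: M_O − 5·2.4 = 0 → M_O = 12.00 kN·m.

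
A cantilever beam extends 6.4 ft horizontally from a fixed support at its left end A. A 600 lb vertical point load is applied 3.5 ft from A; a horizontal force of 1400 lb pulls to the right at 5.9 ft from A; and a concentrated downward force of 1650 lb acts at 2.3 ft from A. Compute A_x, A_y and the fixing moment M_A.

ΣF_x = 0: A_x + 1400 = 0 → A_x = -1400 lb.
ΣF_y = 0: A_y − 600 − 1650 = 0 → A_y = 2250 lb.
ΣM about A: M_A − 600·3.5 − 1650·2.3 = 0 → M_A = 5895 lb·ft.

A_x = -1400 lb, A_y = 2250 lb, M_A = 5895 lb·ft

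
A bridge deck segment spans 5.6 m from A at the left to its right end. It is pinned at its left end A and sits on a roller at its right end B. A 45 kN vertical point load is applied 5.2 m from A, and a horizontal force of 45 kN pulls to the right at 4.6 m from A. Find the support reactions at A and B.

Moments about A: B_y·5.6 − 45·5.2 = 0 → B_y = 234/5.6 = 41.7857 ≈ 41.79 kN.
ΣF_y = 0: A_y + 41.7857 − 45 = 0 → A_y = 3.214 kN.
ΣF_x = 0: A_x + 45 = 0 → A_x = -45.00 kN.

A_x = -45.00 kN, A_y = 3.214 kN, B_y = 41.79 kN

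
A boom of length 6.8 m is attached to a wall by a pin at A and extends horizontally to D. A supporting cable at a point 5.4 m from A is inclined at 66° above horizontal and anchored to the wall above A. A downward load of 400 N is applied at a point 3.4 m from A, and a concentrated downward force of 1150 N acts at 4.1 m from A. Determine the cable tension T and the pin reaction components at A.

T = 1231 N, A_x = 500.9 N, A_y = 425.0 N

ΣM about A: T·sin66°·5.4 − 400·3.4 − 1150·4.1 = 0 → T = 6075/(5.4·0.913545) = 1231.47 ≈ 1231 N.
ΣF_x = 0: A_x − T·cos66° = 0 → A_x = 1231.47 × 0.406737 = 500.9 N.
ΣF_y = 0: A_y + T·sin66° − 400 − 1150 = 0 → A_y = 1550 − 1231.47 × 0.913545 = 425.0 N.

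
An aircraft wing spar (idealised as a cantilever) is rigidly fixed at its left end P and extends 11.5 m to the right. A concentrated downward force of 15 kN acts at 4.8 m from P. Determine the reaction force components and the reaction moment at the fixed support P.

ΣF_x = 0: P_x = 0.
ΣF_y = 0: P_y − 15 = 0 → P_y = 15.00 kN.
ΣM about P: M_P − 15·4.8 = 0 → M_P = 72.00 kN·m.

P_x = 0, P_y = 15.00 kN, M_P = 72.00 kN·m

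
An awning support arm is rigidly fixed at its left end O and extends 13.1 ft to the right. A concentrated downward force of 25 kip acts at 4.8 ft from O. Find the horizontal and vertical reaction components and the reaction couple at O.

ΣF_x = 0: O_x = 0.
ΣF_y = 0: O_y − 25 = 0 → O_y = 25.00 kip.
ΣM about O: M_O − 25·4.8 = 0 → M_O = 120.0 kip·ft.

O_x = 0, O_y = 25.00 kip, M_O = 120.0 kip·ft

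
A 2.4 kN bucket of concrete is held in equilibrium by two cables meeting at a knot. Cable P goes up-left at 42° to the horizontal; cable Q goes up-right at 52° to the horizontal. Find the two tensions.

T_P = 1.481 kN, T_Q = 1.788 kN

ΣF_x = 0: −T_P·cos42° + T_Q·cos52° = 0 → T_Q = 1.20707·T_P.
ΣF_y = 0: T_P·sin42° + T_Q·sin52° = 2.4.
Substitute: T_P·(0.669131 + 1.20707·0.788011) = 2.4 → T_P = 1.48119 ≈ 1.481 kN.
Then T_Q = 1.20707 × 1.48119 = 1.788 kN.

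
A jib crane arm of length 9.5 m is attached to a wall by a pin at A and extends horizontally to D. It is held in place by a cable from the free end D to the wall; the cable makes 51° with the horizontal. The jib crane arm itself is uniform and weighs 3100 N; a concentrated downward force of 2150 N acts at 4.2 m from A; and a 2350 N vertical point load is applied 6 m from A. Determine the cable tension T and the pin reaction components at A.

ΣM about A: T·sin51°·9.5 − 3100·4.75 − 2150·4.2 − 2350·6 = 0 → T = 37855/(9.5·0.777146) = 5127.4 ≈ 5127 N.
ΣF_x = 0: A_x − T·cos51° = 0 → A_x = 5127.4 × 0.62932 = 3227 N.
ΣF_y = 0: A_y + T·sin51° − 3100 − 2150 − 2350 = 0 → A_y = 7600 − 5127.4 × 0.777146 = 3615 N.

T = 5127 N, A_x = 3227 N, A_y = 3615 N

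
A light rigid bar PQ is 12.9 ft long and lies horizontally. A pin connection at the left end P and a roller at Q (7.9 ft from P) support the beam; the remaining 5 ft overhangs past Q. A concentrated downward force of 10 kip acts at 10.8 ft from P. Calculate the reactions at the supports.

Taking moments about P: Q_y·7.9 − 10·10.8 = 0 → Q_y = 108/7.9 = 13.6709 ≈ 13.67 kip.
ΣF_y = 0: P_y + 13.6709 − 10 = 0 → P_y = -3.671 kip.
ΣF_x = 0: no horizontal applied forces, so P_x = 0.

P_x = 0, P_y = -3.671 kip, Q_y = 13.67 kip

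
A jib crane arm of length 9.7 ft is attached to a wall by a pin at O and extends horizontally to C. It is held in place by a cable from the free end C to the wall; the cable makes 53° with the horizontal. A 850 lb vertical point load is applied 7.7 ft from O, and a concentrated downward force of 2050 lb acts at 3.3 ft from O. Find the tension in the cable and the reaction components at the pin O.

ΣM about O: T·sin53°·9.7 − 850·7.7 − 2050·3.3 = 0 → T = 13310/(9.7·0.798636) = 1718.14 ≈ 1718 lb.
ΣF_x = 0: O_x − T·cos53° = 0 → O_x = 1718.14 × 0.601815 = 1034 lb.
ΣF_y = 0: O_y + T·sin53° − 850 − 2050 = 0 → O_y = 2900 − 1718.14 × 0.798636 = 1528 lb.

T = 1718 lb, O_x = 1034 lb, O_y = 1528 lb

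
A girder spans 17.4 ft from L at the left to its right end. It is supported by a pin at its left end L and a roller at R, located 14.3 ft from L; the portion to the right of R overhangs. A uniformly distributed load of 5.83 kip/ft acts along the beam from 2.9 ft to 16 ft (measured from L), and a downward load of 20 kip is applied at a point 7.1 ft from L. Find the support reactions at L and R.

Resultant of the distributed load: 5.83 × 13.1 = 76.373 kip at 9.45 ft from L.
Moments about L: R_y·14.3 − (5.83·13.1)·9.45 − 20·7.1 = 0 → R_y = 863.72485/14.3 = 60.4003 ≈ 60.40 kip.
ΣF_y = 0: L_y + 60.4003 − 5.83·13.1 − 20 = 0 → L_y = 35.97 kip.
ΣF_x = 0: no horizontal applied forces, so L_x = 0.

L_x = 0, L_y = 35.97 kip, R_y = 60.40 kip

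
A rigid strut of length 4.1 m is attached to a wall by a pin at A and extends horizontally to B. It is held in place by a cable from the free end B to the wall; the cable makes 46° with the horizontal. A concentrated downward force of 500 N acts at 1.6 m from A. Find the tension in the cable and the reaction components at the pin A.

ΣM about A: T·sin46°·4.1 − 500·1.6 = 0 → T = 800/(4.1·0.71934) = 271.251 ≈ 271.3 N.
ΣF_x = 0: A_x − T·cos46° = 0 → A_x = 271.251 × 0.694658 = 188.4 N.
ΣF_y = 0: A_y + T·sin46° − 500 = 0 → A_y = 500 − 271.251 × 0.71934 = 304.9 N.

T = 271.3 N, A_x = 188.4 N, A_y = 304.9 N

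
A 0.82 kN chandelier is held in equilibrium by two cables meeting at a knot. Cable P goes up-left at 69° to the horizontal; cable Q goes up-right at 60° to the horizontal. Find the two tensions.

T_P = 0.5276 kN, T_Q = 0.3781 kN

ΣF_x = 0: −T_P·cos69° + T_Q·cos60° = 0 → T_Q = 0.716736·T_P.
ΣF_y = 0: T_P·sin69° + T_Q·sin60° = 0.82.
Substitute: T_P·(0.93358 + 0.716736·0.866025) = 0.82 → T_P = 0.527572 ≈ 0.5276 kN.
Then T_Q = 0.716736 × 0.527572 = 0.3781 kN.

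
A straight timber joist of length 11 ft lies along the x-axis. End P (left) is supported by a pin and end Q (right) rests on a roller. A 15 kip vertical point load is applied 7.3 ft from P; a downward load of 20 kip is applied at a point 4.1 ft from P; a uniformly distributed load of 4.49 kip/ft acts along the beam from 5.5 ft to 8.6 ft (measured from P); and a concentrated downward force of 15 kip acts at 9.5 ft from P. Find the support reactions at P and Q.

Resultant of the distributed load: 4.49 × 3.1 = 13.919 kip at 7.05 ft from P.
Taking moments about P: Q_y·11 − 15·7.3 − 20·4.1 − (4.49·3.1)·7.05 − 15·9.5 = 0 → Q_y = 432.12895/11 = 39.2844 ≈ 39.28 kip.
ΣF_y = 0: P_y + 39.2844 − 15 − 20 − 4.49·3.1 − 15 = 0 → P_y = 24.63 kip.
ΣF_x = 0: no horizontal applied forces, so P_x = 0.

P_x = 0, P_y = 24.63 kip, Q_y = 39.28 kip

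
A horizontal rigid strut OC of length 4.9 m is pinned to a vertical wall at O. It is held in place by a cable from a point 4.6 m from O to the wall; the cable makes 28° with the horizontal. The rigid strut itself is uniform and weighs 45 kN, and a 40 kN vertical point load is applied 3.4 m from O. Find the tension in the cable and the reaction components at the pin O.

T = 114.0 kN, O_x = 100.7 kN, O_y = 31.47 kN

ΣM about O: T·sin28°·4.6 − 45·2.45 − 40·3.4 = 0 → T = 246.25/(4.6·0.469472) = 114.027 ≈ 114.0 kN.
ΣF_x = 0: O_x − T·cos28° = 0 → O_x = 114.027 × 0.882948 = 100.7 kN.
ΣF_y = 0: O_y + T·sin28° − 45 − 40 = 0 → O_y = 85 − 114.027 × 0.469472 = 31.47 kN.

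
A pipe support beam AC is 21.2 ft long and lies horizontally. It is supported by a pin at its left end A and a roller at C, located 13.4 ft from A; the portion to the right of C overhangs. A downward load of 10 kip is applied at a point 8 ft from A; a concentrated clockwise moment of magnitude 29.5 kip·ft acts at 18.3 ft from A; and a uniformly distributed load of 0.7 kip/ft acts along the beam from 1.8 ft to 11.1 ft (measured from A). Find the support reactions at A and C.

A_x = 0, A_y = 5.205 kip, C_y = 11.31 kip

Resultant of the distributed load: 0.7 × 9.3 = 6.51 kip at 6.45 ft from A.
ΣM about A: C_y·13.4 − 10·8 − 29.5 − (0.7·9.3)·6.45 = 0 → C_y = 151.4895/13.4 = 11.3052 ≈ 11.31 kip.
ΣF_y = 0: A_y + 11.3052 − 10 − 0.7·9.3 = 0 → A_y = 5.205 kip.
ΣF_x = 0: no horizontal applied forces, so A_x = 0.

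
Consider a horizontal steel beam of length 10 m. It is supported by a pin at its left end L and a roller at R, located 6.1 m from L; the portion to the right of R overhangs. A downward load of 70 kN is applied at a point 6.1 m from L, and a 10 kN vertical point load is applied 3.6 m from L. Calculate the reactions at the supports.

L_x = 0, L_y = 4.098 kN, R_y = 75.90 kN

Taking moments about L: R_y·6.1 − 70·6.1 − 10·3.6 = 0 → R_y = 463/6.1 = 75.9016 ≈ 75.90 kN.
ΣF_y = 0: L_y + 75.9016 − 70 − 10 = 0 → L_y = 4.098 kN.
ΣF_x = 0: no horizontal applied forces, so L_x = 0.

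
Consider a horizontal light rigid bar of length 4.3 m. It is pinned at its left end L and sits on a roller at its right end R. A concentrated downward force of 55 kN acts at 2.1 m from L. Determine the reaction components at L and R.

Taking moments about L: R_y·4.3 − 55·2.1 = 0 → R_y = 115.5/4.3 = 26.8605 ≈ 26.86 kN.
ΣF_y = 0: L_y + 26.8605 − 55 = 0 → L_y = 28.14 kN.
ΣF_x = 0: no horizontal applied forces, so L_x = 0.

L_x = 0, L_y = 28.14 kN, R_y = 26.86 kN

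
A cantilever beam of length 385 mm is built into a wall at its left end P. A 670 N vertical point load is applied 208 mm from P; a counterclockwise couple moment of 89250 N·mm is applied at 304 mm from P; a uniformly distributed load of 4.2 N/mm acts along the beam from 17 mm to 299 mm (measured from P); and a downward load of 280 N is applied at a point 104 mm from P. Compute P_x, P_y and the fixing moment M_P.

P_x = 0, P_y = 2134 N, M_P = 266400 N·mm

Resultant of the distributed load: 4.2 × 282 = 1184.4 N at 158 mm from P.
ΣF_x = 0: P_x = 0.
ΣF_y = 0: P_y − 670 − 4.2·282 − 280 = 0 → P_y = 2134 N.
ΣM about P: M_P − 670·208 + 89250 − (4.2·282)·158 − 280·104 = 0 → M_P = 266400 N·mm.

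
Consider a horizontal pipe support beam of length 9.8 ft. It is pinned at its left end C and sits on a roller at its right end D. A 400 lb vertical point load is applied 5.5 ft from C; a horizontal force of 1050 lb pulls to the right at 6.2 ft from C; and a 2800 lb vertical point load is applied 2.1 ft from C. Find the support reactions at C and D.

Moments about C: D_y·9.8 − 400·5.5 − 2800·2.1 = 0 → D_y = 8080/9.8 = 824.49 ≈ 824.5 lb.
ΣF_y = 0: C_y + 824.49 − 400 − 2800 = 0 → C_y = 2376 lb.
ΣF_x = 0: C_x + 1050 = 0 → C_x = -1050 lb.

C_x = -1050 lb, C_y = 2376 lb, D_y = 824.5 lb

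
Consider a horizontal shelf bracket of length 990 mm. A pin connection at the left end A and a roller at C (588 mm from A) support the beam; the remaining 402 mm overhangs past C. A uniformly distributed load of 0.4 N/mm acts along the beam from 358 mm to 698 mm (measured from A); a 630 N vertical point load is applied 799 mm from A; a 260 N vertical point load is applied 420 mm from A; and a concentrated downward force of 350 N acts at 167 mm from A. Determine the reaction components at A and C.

Resultant of the distributed load: 0.4 × 340 = 136 N at 528 mm from A.
Taking moments about A: C_y·588 − (0.4·340)·528 − 630·799 − 260·420 − 350·167 = 0 → C_y = 742828/588 = 1263.31 ≈ 1263 N.
ΣF_y = 0: A_y + 1263.31 − 0.4·340 − 630 − 260 − 350 = 0 → A_y = 112.7 N.
ΣF_x = 0: no horizontal applied forces, so A_x = 0.

A_x = 0, A_y = 112.7 N, C_y = 1263 N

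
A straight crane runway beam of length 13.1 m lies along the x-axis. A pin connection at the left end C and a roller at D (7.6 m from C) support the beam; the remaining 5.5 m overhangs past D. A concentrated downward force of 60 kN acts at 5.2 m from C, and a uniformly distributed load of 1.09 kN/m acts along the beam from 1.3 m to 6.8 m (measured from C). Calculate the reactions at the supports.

C_x = 0, C_y = 21.75 kN, D_y = 44.25 kN

Resultant of the distributed load: 1.09 × 5.5 = 5.995 kN at 4.05 m from C.
Taking moments about C: D_y·7.6 − 60·5.2 − (1.09·5.5)·4.05 = 0 → D_y = 336.27975/7.6 = 44.2473 ≈ 44.25 kN.
ΣF_y = 0: C_y + 44.2473 − 60 − 1.09·5.5 = 0 → C_y = 21.75 kN.
ΣF_x = 0: no horizontal applied forces, so C_x = 0.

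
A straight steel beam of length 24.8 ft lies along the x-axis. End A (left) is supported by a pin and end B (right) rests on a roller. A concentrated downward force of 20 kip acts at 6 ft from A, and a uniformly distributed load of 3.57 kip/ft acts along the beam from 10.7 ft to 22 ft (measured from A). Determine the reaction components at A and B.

Resultant of the distributed load: 3.57 × 11.3 = 40.341 kip at 16.35 ft from A.
Taking moments about A: B_y·24.8 − 20·6 − (3.57·11.3)·16.35 = 0 → B_y = 779.57535/24.8 = 31.4345 ≈ 31.43 kip.
ΣF_y = 0: A_y + 31.4345 − 20 − 3.57·11.3 = 0 → A_y = 28.91 kip.
ΣF_x = 0: no horizontal applied forces, so A_x = 0.

A_x = 0, A_y = 28.91 kip, B_y = 31.43 kip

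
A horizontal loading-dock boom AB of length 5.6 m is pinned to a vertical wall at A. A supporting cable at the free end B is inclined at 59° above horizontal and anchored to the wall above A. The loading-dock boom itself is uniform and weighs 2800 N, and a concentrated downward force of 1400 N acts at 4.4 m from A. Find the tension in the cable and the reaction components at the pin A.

ΣM about A: T·sin59°·5.6 − 2800·2.8 − 1400·4.4 = 0 → T = 14000/(5.6·0.857167) = 2916.58 ≈ 2917 N.
ΣF_x = 0: A_x − T·cos59° = 0 → A_x = 2916.58 × 0.515038 = 1502 N.
ΣF_y = 0: A_y + T·sin59° − 2800 − 1400 = 0 → A_y = 4200 − 2916.58 × 0.857167 = 1700 N.

T = 2917 N, A_x = 1502 N, A_y = 1700 N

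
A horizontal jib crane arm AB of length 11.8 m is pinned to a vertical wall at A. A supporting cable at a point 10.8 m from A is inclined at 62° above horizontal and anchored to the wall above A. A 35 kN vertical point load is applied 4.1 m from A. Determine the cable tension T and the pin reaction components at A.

T = 15.05 kN, A_x = 7.065 kN, A_y = 21.71 kN

ΣM about A: T·sin62°·10.8 − 35·4.1 = 0 → T = 143.5/(10.8·0.882948) = 15.0485 ≈ 15.05 kN.
ΣF_x = 0: A_x − T·cos62° = 0 → A_x = 15.0485 × 0.469472 = 7.065 kN.
ΣF_y = 0: A_y + T·sin62° − 35 = 0 → A_y = 35 − 15.0485 × 0.882948 = 21.71 kN.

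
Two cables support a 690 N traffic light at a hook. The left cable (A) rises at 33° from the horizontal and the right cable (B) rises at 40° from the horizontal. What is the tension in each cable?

T_A = 552.7 N, T_B = 605.1 N

ΣF_x = 0: −T_A·cos33° + T_B·cos40° = 0 → T_B = 1.09481·T_A.
ΣF_y = 0: T_A·sin33° + T_B·sin40° = 690.
Substitute: T_A·(0.544639 + 1.09481·0.642788) = 690 → T_A = 552.721 ≈ 552.7 N.
Then T_B = 1.09481 × 552.721 = 605.1 N.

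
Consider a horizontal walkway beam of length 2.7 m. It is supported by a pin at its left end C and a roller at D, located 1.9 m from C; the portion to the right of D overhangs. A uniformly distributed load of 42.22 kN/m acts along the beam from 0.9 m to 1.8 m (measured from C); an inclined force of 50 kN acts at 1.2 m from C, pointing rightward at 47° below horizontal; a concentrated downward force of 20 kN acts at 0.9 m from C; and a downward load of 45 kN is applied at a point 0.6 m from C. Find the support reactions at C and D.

Resultant of the distributed load: 42.22 × 0.9 = 37.998 kN at 1.35 m from C.
Taking moments about C: D_y·1.9 − (42.22·0.9)·1.35 − 50·sin47°·1.2 − 20·0.9 − 45·0.6 = 0 → D_y = 140.179/1.9 = 73.7784 ≈ 73.78 kN.
ΣF_y = 0: C_y + 73.7784 − 42.22·0.9 − 50·sin47° − 20 − 45 = 0 → C_y = 65.79 kN.
ΣF_x = 0: C_x + 50·cos47° = 0 → C_x = -34.10 kN.

C_x = -34.10 kN, C_y = 65.79 kN, D_y = 73.78 kN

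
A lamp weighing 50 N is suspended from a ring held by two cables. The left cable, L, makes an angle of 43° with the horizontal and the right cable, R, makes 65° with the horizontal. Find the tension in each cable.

ΣF_x = 0: −T_L·cos43° + T_R·cos65° = 0 → T_R = 1.73053·T_L.
ΣF_y = 0: T_L·sin43° + T_R·sin65° = 50.
Substitute: T_L·(0.681998 + 1.73053·0.906308) = 50 → T_L = 22.2184 ≈ 22.22 N.
Then T_R = 1.73053 × 22.2184 = 38.45 N.

T_L = 22.22 N, T_R = 38.45 N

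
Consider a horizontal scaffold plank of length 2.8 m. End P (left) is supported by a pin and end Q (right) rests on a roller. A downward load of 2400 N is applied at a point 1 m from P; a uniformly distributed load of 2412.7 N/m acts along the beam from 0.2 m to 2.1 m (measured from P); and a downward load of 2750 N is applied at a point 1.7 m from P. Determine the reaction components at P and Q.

P_x = 0, P_y = 5325 N, Q_y = 4410 N

Resultant of the distributed load: 2412.7 × 1.9 = 4584.13 N at 1.15 m from P.
Taking moments about P: Q_y·2.8 − 2400·1 − (2412.7·1.9)·1.15 − 2750·1.7 = 0 → Q_y = 12346.7495/2.8 = 4409.55 ≈ 4410 N.
ΣF_y = 0: P_y + 4409.55 − 2400 − 2412.7·1.9 − 2750 = 0 → P_y = 5325 N.
ΣF_x = 0: no horizontal applied forces, so P_x = 0.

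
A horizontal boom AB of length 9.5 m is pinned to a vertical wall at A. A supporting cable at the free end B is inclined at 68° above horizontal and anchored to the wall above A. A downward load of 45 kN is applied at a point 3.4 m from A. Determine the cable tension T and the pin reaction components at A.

T = 17.37 kN, A_x = 6.507 kN, A_y = 28.89 kN

ΣM about A: T·sin68°·9.5 − 45·3.4 = 0 → T = 153/(9.5·0.927184) = 17.3701 ≈ 17.37 kN.
ΣF_x = 0: A_x − T·cos68° = 0 → A_x = 17.3701 × 0.374607 = 6.507 kN.
ΣF_y = 0: A_y + T·sin68° − 45 = 0 → A_y = 45 − 17.3701 × 0.927184 = 28.89 kN.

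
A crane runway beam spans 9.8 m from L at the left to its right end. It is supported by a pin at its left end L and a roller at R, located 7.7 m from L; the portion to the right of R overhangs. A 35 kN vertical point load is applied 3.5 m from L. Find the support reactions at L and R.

Moments about L: R_y·7.7 − 35·3.5 = 0 → R_y = 122.5/7.7 = 15.9091 ≈ 15.91 kN.
ΣF_y = 0: L_y + 15.9091 − 35 = 0 → L_y = 19.09 kN.
ΣF_x = 0: no horizontal applied forces, so L_x = 0.

L_x = 0, L_y = 19.09 kN, R_y = 15.91 kN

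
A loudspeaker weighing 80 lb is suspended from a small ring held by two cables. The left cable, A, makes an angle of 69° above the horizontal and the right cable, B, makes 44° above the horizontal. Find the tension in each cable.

T_A = 62.52 lb, T_B = 31.15 lb

ΣF_x = 0: −T_A·cos69° + T_B·cos44° = 0 → T_B = 0.49819·T_A.
ΣF_y = 0: T_A·sin69° + T_B·sin44° = 80.
Substitute: T_A·(0.93358 + 0.49819·0.694658) = 80 → T_A = 62.517 ≈ 62.52 lb.
Then T_B = 0.49819 × 62.517 = 31.15 lb.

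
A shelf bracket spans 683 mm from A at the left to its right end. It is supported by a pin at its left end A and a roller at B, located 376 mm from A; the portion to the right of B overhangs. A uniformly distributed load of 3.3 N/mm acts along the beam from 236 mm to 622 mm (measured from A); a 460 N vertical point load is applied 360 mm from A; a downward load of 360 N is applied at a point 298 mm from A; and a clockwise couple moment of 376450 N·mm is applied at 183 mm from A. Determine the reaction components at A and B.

Resultant of the distributed load: 3.3 × 386 = 1273.8 N at 429 mm from A.
Taking moments about A: B_y·376 − (3.3·386)·429 − 460·360 − 360·298 − 376450 = 0 → B_y = 1195790.2/376 = 3180.29 ≈ 3180 N.
ΣF_y = 0: A_y + 3180.29 − 3.3·386 − 460 − 360 = 0 → A_y = -1086 N.
ΣF_x = 0: no horizontal applied forces, so A_x = 0.

A_x = 0, A_y = -1086 N, B_y = 3180 N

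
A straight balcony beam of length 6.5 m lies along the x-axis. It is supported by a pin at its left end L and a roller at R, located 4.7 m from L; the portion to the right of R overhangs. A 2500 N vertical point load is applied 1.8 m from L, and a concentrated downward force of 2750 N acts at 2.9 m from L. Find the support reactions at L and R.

L_x = 0, L_y = 2596 N, R_y = 2654 N

ΣM about L: R_y·4.7 − 2500·1.8 − 2750·2.9 = 0 → R_y = 12475/4.7 = 2654.26 ≈ 2654 N.
ΣF_y = 0: L_y + 2654.26 − 2500 − 2750 = 0 → L_y = 2596 N.
ΣF_x = 0: no horizontal applied forces, so L_x = 0.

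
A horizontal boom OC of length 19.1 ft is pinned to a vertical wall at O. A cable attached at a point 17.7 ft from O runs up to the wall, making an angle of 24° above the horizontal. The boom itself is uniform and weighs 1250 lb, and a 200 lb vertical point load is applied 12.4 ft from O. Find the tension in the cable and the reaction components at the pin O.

T = 2003 lb, O_x = 1830 lb, O_y = 635.5 lb

ΣM about O: T·sin24°·17.7 − 1250·9.55 − 200·12.4 = 0 → T = 14417.5/(17.7·0.406737) = 2002.64 ≈ 2003 lb.
ΣF_x = 0: O_x − T·cos24° = 0 → O_x = 2002.64 × 0.913545 = 1830 lb.
ΣF_y = 0: O_y + T·sin24° − 1250 − 200 = 0 → O_y = 1450 − 2002.64 × 0.406737 = 635.5 lb.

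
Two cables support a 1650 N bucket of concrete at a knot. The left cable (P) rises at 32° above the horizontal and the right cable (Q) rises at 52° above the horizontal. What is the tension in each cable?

ΣF_x = 0: −T_P·cos32° + T_Q·cos52° = 0 → T_Q = 1.37746·T_P.
ΣF_y = 0: T_P·sin32° + T_Q·sin52° = 1650.
Substitute: T_P·(0.529919 + 1.37746·0.788011) = 1650 → T_P = 1021.44 ≈ 1021 N.
Then T_Q = 1.37746 × 1021.44 = 1407 N.

T_P = 1021 N, T_Q = 1407 N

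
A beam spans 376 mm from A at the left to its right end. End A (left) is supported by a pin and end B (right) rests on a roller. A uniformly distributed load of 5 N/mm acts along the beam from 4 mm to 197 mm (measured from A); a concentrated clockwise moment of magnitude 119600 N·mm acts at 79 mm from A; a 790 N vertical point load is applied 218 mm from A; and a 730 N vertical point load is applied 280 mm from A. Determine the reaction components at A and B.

A_x = 0, A_y = 907.3 N, B_y = 1578 N

Resultant of the distributed load: 5 × 193 = 965 N at 100.5 mm from A.
ΣM about A: B_y·376 − (5·193)·100.5 − 119600 − 790·218 − 730·280 = 0 → B_y = 593202.5/376 = 1577.67 ≈ 1578 N.
ΣF_y = 0: A_y + 1577.67 − 5·193 − 790 − 730 = 0 → A_y = 907.3 N.
ΣF_x = 0: no horizontal applied forces, so A_x = 0.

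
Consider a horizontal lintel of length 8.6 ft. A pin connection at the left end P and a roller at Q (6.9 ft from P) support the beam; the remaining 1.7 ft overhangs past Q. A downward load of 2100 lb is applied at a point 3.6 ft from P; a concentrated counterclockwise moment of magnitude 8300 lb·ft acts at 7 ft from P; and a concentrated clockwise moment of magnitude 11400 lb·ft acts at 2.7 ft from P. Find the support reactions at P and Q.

Moments about P: Q_y·6.9 − 2100·3.6 + 8300 − 11400 = 0 → Q_y = 10660/6.9 = 1544.93 ≈ 1545 lb.
ΣF_y = 0: P_y + 1544.93 − 2100 = 0 → P_y = 555.1 lb.
ΣF_x = 0: no horizontal applied forces, so P_x = 0.

P_x = 0, P_y = 555.1 lb, Q_y = 1545 lb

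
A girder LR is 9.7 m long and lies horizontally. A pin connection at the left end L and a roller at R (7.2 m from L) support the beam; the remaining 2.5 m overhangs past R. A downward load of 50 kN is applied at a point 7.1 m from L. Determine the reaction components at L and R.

L_x = 0, L_y = 0.6944 kN, R_y = 49.31 kN

Moments about L: R_y·7.2 − 50·7.1 = 0 → R_y = 355/7.2 = 49.3056 ≈ 49.31 kN.
ΣF_y = 0: L_y + 49.3056 − 50 = 0 → L_y = 0.6944 kN.
ΣF_x = 0: no horizontal applied forces, so L_x = 0.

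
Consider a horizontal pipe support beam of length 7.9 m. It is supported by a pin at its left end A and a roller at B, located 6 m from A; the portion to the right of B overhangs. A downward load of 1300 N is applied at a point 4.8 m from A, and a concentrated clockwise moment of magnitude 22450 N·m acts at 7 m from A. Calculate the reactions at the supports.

Taking moments about A: B_y·6 − 1300·4.8 − 22450 = 0 → B_y = 28690/6 = 4781.67 ≈ 4782 N.
ΣF_y = 0: A_y + 4781.67 − 1300 = 0 → A_y = -3482 N.
ΣF_x = 0: no horizontal applied forces, so A_x = 0.

A_x = 0, A_y = -3482 N, B_y = 4782 N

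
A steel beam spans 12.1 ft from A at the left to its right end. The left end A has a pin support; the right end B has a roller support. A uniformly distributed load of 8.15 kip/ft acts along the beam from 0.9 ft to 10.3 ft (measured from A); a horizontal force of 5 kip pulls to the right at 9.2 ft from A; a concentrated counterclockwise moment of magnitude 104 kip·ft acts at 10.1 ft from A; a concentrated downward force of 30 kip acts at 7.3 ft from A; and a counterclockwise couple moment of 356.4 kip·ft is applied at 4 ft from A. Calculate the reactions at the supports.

A_x = -5.000 kip, A_y = 91.10 kip, B_y = 15.51 kip

Resultant of the distributed load: 8.15 × 9.4 = 76.61 kip at 5.6 ft from A.
Taking moments about A: B_y·12.1 − (8.15·9.4)·5.6 + 104 − 30·7.3 + 356.4 = 0 → B_y = 187.616/12.1 = 15.5055 ≈ 15.51 kip.
ΣF_y = 0: A_y + 15.5055 − 8.15·9.4 − 30 = 0 → A_y = 91.10 kip.
ΣF_x = 0: A_x + 5 = 0 → A_x = -5.000 kip.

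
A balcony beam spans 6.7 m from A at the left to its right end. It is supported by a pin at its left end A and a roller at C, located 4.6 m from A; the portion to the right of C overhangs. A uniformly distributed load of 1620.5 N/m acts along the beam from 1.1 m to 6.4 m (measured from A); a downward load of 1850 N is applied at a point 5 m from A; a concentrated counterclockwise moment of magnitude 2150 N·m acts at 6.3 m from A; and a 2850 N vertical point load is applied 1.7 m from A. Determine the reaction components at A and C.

Resultant of the distributed load: 1620.5 × 5.3 = 8588.65 N at 3.75 m from A.
Taking moments about A: C_y·4.6 − (1620.5·5.3)·3.75 − 1850·5 + 2150 − 2850·1.7 = 0 → C_y = 44152.4375/4.6 = 9598.36 ≈ 9598 N.
ΣF_y = 0: A_y + 9598.36 − 1620.5·5.3 − 1850 − 2850 = 0 → A_y = 3690 N.
ΣF_x = 0: no horizontal applied forces, so A_x = 0.

A_x = 0, A_y = 3690 N, C_y = 9598 N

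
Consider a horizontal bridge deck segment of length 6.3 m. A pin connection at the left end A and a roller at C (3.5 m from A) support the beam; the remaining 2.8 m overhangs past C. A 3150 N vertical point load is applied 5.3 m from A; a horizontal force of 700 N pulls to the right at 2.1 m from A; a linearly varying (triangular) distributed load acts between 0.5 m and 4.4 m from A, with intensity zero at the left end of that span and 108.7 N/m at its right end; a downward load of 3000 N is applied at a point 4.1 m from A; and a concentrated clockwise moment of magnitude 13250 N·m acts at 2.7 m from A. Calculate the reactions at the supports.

A_x = -700.0 N, A_y = -5896 N, C_y = 12260 N

Resultant of the triangular load: ½ × 108.7 × 3.9 = 211.965 N, acting at 3.1 m from A (one-third of the span from the peak).
Taking moments about A: C_y·3.5 − 3150·5.3 − (½·108.7·3.9)·3.1 − 3000·4.1 − 13250 = 0 → C_y = 42902.0915/3.5 = 12257.7 ≈ 12260 N.
ΣF_y = 0: A_y + 12257.7 − 3150 − ½·108.7·3.9 − 3000 = 0 → A_y = -5896 N.
ΣF_x = 0: A_x + 700 = 0 → A_x = -700.0 N.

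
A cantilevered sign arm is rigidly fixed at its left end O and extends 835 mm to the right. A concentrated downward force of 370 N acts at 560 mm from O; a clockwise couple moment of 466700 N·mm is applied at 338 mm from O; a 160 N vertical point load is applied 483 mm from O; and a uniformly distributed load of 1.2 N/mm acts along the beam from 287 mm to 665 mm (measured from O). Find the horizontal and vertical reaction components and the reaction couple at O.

Resultant of the distributed load: 1.2 × 378 = 453.6 N at 476 mm from O.
ΣF_x = 0: O_x = 0.
ΣF_y = 0: O_y − 370 − 160 − 1.2·378 = 0 → O_y = 983.6 N.
ΣM about O: M_O − 370·560 − 466700 − 160·483 − (1.2·378)·476 = 0 → M_O = 967100 N·mm.

O_x = 0, O_y = 983.6 N, M_O = 967100 N·mm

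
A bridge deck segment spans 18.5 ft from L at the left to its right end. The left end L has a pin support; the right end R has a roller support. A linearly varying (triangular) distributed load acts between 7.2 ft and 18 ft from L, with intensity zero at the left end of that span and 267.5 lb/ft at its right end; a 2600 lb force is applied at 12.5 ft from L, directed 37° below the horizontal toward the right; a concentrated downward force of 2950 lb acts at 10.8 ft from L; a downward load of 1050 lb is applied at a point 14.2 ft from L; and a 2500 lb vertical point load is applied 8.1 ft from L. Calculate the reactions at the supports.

Resultant of the triangular load: ½ × 267.5 × 10.8 = 1444.5 lb, acting at 14.4 ft from L (one-third of the span from the peak).
Taking moments about L: R_y·18.5 − (½·267.5·10.8)·14.4 − 2600·sin37°·12.5 − 2950·10.8 − 1050·14.2 − 2500·8.1 = 0 → R_y = 107380/18.5 = 5804.32 ≈ 5804 lb.
ΣF_y = 0: L_y + 5804.32 − ½·267.5·10.8 − 2600·sin37° − 2950 − 1050 − 2500 = 0 → L_y = 3705 lb.
ΣF_x = 0: L_x + 2600·cos37° = 0 → L_x = -2076 lb.

L_x = -2076 lb, L_y = 3705 lb, R_y = 5804 lb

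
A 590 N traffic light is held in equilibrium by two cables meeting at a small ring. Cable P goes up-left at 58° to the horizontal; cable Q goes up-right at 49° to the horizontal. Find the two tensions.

T_P = 404.8 N, T_Q = 326.9 N

ΣF_x = 0: −T_P·cos58° + T_Q·cos49° = 0 → T_Q = 0.807731·T_P.
ΣF_y = 0: T_P·sin58° + T_Q·sin49° = 590.
Substitute: T_P·(0.848048 + 0.807731·0.75471) = 590 → T_P = 404.761 ≈ 404.8 N.
Then T_Q = 0.807731 × 404.761 = 326.9 N.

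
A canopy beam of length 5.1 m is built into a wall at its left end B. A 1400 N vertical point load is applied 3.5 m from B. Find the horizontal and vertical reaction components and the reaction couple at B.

B_x = 0, B_y = 1400 N, M_B = 4900 N·m

ΣF_x = 0: B_x = 0.
ΣF_y = 0: B_y − 1400 = 0 → B_y = 1400 N.
ΣM about B: M_B − 1400·3.5 = 0 → M_B = 4900 N·m.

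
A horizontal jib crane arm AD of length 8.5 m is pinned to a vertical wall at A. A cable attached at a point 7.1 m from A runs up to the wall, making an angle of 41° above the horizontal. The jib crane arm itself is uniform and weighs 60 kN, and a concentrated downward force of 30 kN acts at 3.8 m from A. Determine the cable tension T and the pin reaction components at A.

T = 79.22 kN, A_x = 59.79 kN, A_y = 38.03 kN

ΣM about A: T·sin41°·7.1 − 60·4.25 − 30·3.8 = 0 → T = 369/(7.1·0.656059) = 79.2182 ≈ 79.22 kN.
ΣF_x = 0: A_x − T·cos41° = 0 → A_x = 79.2182 × 0.75471 = 59.79 kN.
ΣF_y = 0: A_y + T·sin41° − 60 − 30 = 0 → A_y = 90 − 79.2182 × 0.656059 = 38.03 kN.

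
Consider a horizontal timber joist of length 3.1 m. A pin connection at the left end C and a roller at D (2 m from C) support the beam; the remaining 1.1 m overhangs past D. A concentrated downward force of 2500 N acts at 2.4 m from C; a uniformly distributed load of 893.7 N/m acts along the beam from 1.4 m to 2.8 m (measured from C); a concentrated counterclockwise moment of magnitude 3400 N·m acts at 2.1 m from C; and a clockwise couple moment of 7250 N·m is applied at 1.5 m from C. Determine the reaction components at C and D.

C_x = 0, C_y = -2488 N, D_y = 6239 N

Resultant of the distributed load: 893.7 × 1.4 = 1251.18 N at 2.1 m from C.
ΣM about C: D_y·2 − 2500·2.4 − (893.7·1.4)·2.1 + 3400 − 7250 = 0 → D_y = 12477.478/2 = 6238.74 ≈ 6239 N.
ΣF_y = 0: C_y + 6238.74 − 2500 − 893.7·1.4 = 0 → C_y = -2488 N.
ΣF_x = 0: no horizontal applied forces, so C_x = 0.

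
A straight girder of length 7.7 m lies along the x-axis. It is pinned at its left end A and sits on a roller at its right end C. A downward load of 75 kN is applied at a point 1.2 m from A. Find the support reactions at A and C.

Moments about A: C_y·7.7 − 75·1.2 = 0 → C_y = 90/7.7 = 11.6883 ≈ 11.69 kN.
ΣF_y = 0: A_y + 11.6883 − 75 = 0 → A_y = 63.31 kN.
ΣF_x = 0: no horizontal applied forces, so A_x = 0.

A_x = 0, A_y = 63.31 kN, C_y = 11.69 kN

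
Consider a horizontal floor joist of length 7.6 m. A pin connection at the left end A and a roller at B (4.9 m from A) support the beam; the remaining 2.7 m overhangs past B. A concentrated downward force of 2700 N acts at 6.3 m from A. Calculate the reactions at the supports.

A_x = 0, A_y = -771.4 N, B_y = 3471 N

ΣM about A: B_y·4.9 − 2700·6.3 = 0 → B_y = 17010/4.9 = 3471.43 ≈ 3471 N.
ΣF_y = 0: A_y + 3471.43 − 2700 = 0 → A_y = -771.4 N.
ΣF_x = 0: no horizontal applied forces, so A_x = 0.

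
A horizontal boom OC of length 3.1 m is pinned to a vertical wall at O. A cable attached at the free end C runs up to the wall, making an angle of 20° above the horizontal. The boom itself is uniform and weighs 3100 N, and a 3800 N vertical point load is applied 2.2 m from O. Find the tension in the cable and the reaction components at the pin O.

T = 12420 N, O_x = 11670 N, O_y = 2653 N

ΣM about O: T·sin20°·3.1 − 3100·1.55 − 3800·2.2 = 0 → T = 13165/(3.1·0.34202) = 12416.7 ≈ 12420 N.
ΣF_x = 0: O_x − T·cos20° = 0 → O_x = 12416.7 × 0.939693 = 11670 N.
ΣF_y = 0: O_y + T·sin20° − 3100 − 3800 = 0 → O_y = 6900 − 12416.7 × 0.34202 = 2653 N.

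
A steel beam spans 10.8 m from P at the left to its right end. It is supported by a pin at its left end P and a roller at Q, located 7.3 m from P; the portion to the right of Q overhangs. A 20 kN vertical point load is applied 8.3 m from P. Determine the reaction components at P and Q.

P_x = 0, P_y = -2.740 kN, Q_y = 22.74 kN

Taking moments about P: Q_y·7.3 − 20·8.3 = 0 → Q_y = 166/7.3 = 22.7397 ≈ 22.74 kN.
ΣF_y = 0: P_y + 22.7397 − 20 = 0 → P_y = -2.740 kN.
ΣF_x = 0: no horizontal applied forces, so P_x = 0.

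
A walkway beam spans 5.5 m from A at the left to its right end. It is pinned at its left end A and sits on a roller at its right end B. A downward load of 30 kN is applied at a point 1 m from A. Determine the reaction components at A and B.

Taking moments about A: B_y·5.5 − 30·1 = 0 → B_y = 30/5.5 = 5.45455 ≈ 5.455 kN.
ΣF_y = 0: A_y + 5.45455 − 30 = 0 → A_y = 24.55 kN.
ΣF_x = 0: no horizontal applied forces, so A_x = 0.

A_x = 0, A_y = 24.55 kN, B_y = 5.455 kN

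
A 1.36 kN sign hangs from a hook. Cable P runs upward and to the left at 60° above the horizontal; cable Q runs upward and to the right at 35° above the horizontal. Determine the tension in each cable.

T_P = 1.118 kN, T_Q = 0.6826 kN

ΣF_x = 0: −T_P·cos60° + T_Q·cos35° = 0 → T_Q = 0.610387·T_P.
ΣF_y = 0: T_P·sin60° + T_Q·sin35° = 1.36.
Substitute: T_P·(0.866025 + 0.610387·0.573576) = 1.36 → T_P = 1.1183 ≈ 1.118 kN.
Then T_Q = 0.610387 × 1.1183 = 0.6826 kN.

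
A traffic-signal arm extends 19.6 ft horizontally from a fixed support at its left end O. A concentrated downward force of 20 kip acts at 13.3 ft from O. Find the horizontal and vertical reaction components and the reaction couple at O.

O_x = 0, O_y = 20.00 kip, M_O = 266.0 kip·ft

ΣF_x = 0: O_x = 0.
ΣF_y = 0: O_y − 20 = 0 → O_y = 20.00 kip.
ΣM about O: M_O − 20·13.3 = 0 → M_O = 266.0 kip·ft.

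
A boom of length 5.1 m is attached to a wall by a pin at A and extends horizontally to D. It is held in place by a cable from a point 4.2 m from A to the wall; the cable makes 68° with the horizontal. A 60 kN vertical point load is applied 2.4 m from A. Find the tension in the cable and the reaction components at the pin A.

T = 36.98 kN, A_x = 13.85 kN, A_y = 25.71 kN

ΣM about A: T·sin68°·4.2 − 60·2.4 = 0 → T = 144/(4.2·0.927184) = 36.9783 ≈ 36.98 kN.
ΣF_x = 0: A_x − T·cos68° = 0 → A_x = 36.9783 × 0.374607 = 13.85 kN.
ΣF_y = 0: A_y + T·sin68° − 60 = 0 → A_y = 60 − 36.9783 × 0.927184 = 25.71 kN.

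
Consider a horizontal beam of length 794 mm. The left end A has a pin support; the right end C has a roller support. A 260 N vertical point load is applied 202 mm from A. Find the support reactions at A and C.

Taking moments about A: C_y·794 − 260·202 = 0 → C_y = 52520/794 = 66.1461 ≈ 66.15 N.
ΣF_y = 0: A_y + 66.1461 − 260 = 0 → A_y = 193.9 N.
ΣF_x = 0: no horizontal applied forces, so A_x = 0.

A_x = 0, A_y = 193.9 N, C_y = 66.15 N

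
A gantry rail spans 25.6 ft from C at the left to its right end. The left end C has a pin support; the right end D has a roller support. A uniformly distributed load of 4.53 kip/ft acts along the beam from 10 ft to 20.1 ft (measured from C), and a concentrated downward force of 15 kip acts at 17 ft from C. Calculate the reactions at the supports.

Resultant of the distributed load: 4.53 × 10.1 = 45.753 kip at 15.05 ft from C.
Taking moments about C: D_y·25.6 − (4.53·10.1)·15.05 − 15·17 = 0 → D_y = 943.58265/25.6 = 36.8587 ≈ 36.86 kip.
ΣF_y = 0: C_y + 36.8587 − 4.53·10.1 − 15 = 0 → C_y = 23.89 kip.
ΣF_x = 0: no horizontal applied forces, so C_x = 0.

C_x = 0, C_y = 23.89 kip, D_y = 36.86 kip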